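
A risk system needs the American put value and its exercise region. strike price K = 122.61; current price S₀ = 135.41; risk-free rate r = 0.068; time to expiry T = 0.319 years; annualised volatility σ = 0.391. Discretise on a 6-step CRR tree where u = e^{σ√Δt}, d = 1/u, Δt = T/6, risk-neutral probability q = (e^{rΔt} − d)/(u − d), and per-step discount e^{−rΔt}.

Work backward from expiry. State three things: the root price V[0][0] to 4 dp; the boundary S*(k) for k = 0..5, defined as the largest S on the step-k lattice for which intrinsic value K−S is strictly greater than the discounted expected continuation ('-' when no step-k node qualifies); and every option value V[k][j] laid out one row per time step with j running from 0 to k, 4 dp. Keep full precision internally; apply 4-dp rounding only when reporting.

price = 5.6478
boundary = - - - - 94.4133 103.3207
tree:
5.6478
8.9039 2.4006
13.6245 4.2013 0.5995
20.0781 7.2061 1.1973 0.0000
28.1967 12.0253 2.3916 0.0000 0.0000
36.3363 19.2893 4.7769 0.0000 0.0000 0.0000
43.7741 28.1967 9.5414 0.0000 0.0000 0.0000 0.0000

Δt=0.05317, u=1.09435, d=0.91379, q=0.49754, disc=e^(-rΔt)=0.99639
k=6 terminal: V=max(K-S,0) → 43.7741 28.1967 9.5414 0.0000 0.0000 0.0000 0.0000
k=5: j=0 S=86.2737 intr=36.3363 cont=35.8938 V=36.3363[EX]; j=1 S=103.3207 intr=19.2893 cont=18.8468 V=19.2893[EX]; j=2 S=123.7361 intr=0.0000 cont=4.7769 V=4.7769[hold]; j=3 S=148.1853 intr=0.0000 cont=0.0000 V=0.0000[hold]; j=4 S=177.4655 intr=0.0000 cont=0.0000 V=0.0000[hold]; j=5 S=212.5313 intr=0.0000 cont=0.0000 V=0.0000[hold]  S*(5)=103.3207
k=4: j=0 S=94.4133 intr=28.1967 cont=27.7542 V=28.1967[EX]; j=1 S=113.0686 intr=9.5414 cont=12.0253 V=12.0253[hold]; j=2 S=135.4100 intr=0.0000 cont=2.3916 V=2.3916[hold]; j=3 S=162.1659 intr=0.0000 cont=0.0000 V=0.0000[hold]; j=4 S=194.2086 intr=0.0000 cont=0.0000 V=0.0000[hold]  S*(4)=94.4133
k=3: j=0 S=103.3207 intr=19.2893 cont=20.0781 V=20.0781[hold]; j=1 S=123.7361 intr=0.0000 cont=7.2061 V=7.2061[hold]; j=2 S=148.1853 intr=0.0000 cont=1.1973 V=1.1973[hold]; j=3 S=177.4655 intr=0.0000 cont=0.0000 V=0.0000[hold]  S*(3)=-
k=2: j=0 S=113.0686 intr=9.5414 cont=13.6245 V=13.6245[hold]; j=1 S=135.4100 intr=0.0000 cont=4.2013 V=4.2013[hold]; j=2 S=162.1659 intr=0.0000 cont=0.5995 V=0.5995[hold]  S*(2)=-
k=1: j=0 S=123.7361 intr=0.0000 cont=8.9039 V=8.9039[hold]; j=1 S=148.1853 intr=0.0000 cont=2.4006 V=2.4006[hold]  S*(1)=-
k=0: j=0 S=135.4100 intr=0.0000 cont=5.6478 V=5.6478[hold]  S*(0)=-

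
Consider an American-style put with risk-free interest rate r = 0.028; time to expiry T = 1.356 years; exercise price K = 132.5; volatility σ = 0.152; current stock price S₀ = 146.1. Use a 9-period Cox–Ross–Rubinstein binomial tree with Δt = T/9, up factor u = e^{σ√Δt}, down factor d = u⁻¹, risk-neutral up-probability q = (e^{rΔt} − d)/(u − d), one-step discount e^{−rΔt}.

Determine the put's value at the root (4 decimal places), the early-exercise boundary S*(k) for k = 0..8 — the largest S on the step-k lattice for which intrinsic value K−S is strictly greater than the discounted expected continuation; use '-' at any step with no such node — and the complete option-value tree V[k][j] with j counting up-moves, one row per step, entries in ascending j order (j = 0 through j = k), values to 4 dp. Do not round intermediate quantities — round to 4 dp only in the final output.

Δt=0.15067  u=1.06078  d=0.94271  q=0.52106  discount=0.99579
step 9 (expiry): payoffs max(K−S,0) = 46.5908 35.8312 23.7239 10.1004 0.0000 0.0000 0.0000 0.0000 0.0000 0.0000
step 8: (k=8,j=0): S=91.1304, (K−S)⁺=41.3696, hold=40.8118 ⇒ V=41.3696 exercise | (k=8,j=1): S=102.5439, (K−S)⁺=29.9561, hold=29.3983 ⇒ V=29.9561 exercise | (k=8,j=2): S=115.3869, (K−S)⁺=17.1131, hold=16.5553 ⇒ V=17.1131 exercise | (k=8,j=3): S=129.8385, (K−S)⁺=2.6615, hold=4.8171 ⇒ V=4.8171 continue | (k=8,j=4): S=146.1000, (K−S)⁺=0.0000, hold=0.0000 ⇒ V=0.0000 continue | (k=8,j=5): S=164.3982, (K−S)⁺=0.0000, hold=0.0000 ⇒ V=0.0000 continue | (k=8,j=6): S=184.9881, (K−S)⁺=0.0000, hold=0.0000 ⇒ V=0.0000 continue | (k=8,j=7): S=208.1568, (K−S)⁺=0.0000, hold=0.0000 ⇒ V=0.0000 continue | (k=8,j=8): S=234.2272, (K−S)⁺=0.0000, hold=0.0000 ⇒ V=0.0000 continue  boundary S*=115.3869
step 7: (k=7,j=0): S=96.6688, (K−S)⁺=35.8312, hold=35.2734 ⇒ V=35.8312 exercise | (k=7,j=1): S=108.7761, (K−S)⁺=23.7239, hold=23.1662 ⇒ V=23.7239 exercise | (k=7,j=2): S=122.3996, (K−S)⁺=10.1004, hold=10.6611 ⇒ V=10.6611 continue | (k=7,j=3): S=137.7295, (K−S)⁺=0.0000, hold=2.2974 ⇒ V=2.2974 continue | (k=7,j=4): S=154.9793, (K−S)⁺=0.0000, hold=0.0000 ⇒ V=0.0000 continue | (k=7,j=5): S=174.3895, (K−S)⁺=0.0000, hold=0.0000 ⇒ V=0.0000 continue | (k=7,j=6): S=196.2308, (K−S)⁺=0.0000, hold=0.0000 ⇒ V=0.0000 continue | (k=7,j=7): S=220.8075, (K−S)⁺=0.0000, hold=0.0000 ⇒ V=0.0000 continue  boundary S*=108.7761
step 6: (k=6,j=0): S=102.5439, (K−S)⁺=29.9561, hold=29.3983 ⇒ V=29.9561 exercise | (k=6,j=1): S=115.3869, (K−S)⁺=17.1131, hold=16.8462 ⇒ V=17.1131 exercise | (k=6,j=2): S=129.8385, (K−S)⁺=2.6615, hold=6.2765 ⇒ V=6.2765 continue | (k=6,j=3): S=146.1000, (K−S)⁺=0.0000, hold=1.0957 ⇒ V=1.0957 continue | (k=6,j=4): S=164.3982, (K−S)⁺=0.0000, hold=0.0000 ⇒ V=0.0000 continue | (k=6,j=5): S=184.9881, (K−S)⁺=0.0000, hold=0.0000 ⇒ V=0.0000 continue | (k=6,j=6): S=208.1568, (K−S)⁺=0.0000, hold=0.0000 ⇒ V=0.0000 continue  boundary S*=115.3869
step 5: (k=5,j=0): S=108.7761, (K−S)⁺=23.7239, hold=23.1662 ⇒ V=23.7239 exercise | (k=5,j=1): S=122.3996, (K−S)⁺=10.1004, hold=11.4183 ⇒ V=11.4183 continue | (k=5,j=2): S=137.7295, (K−S)⁺=0.0000, hold=3.5619 ⇒ V=3.5619 continue | (k=5,j=3): S=154.9793, (K−S)⁺=0.0000, hold=0.5226 ⇒ V=0.5226 continue | (k=5,j=4): S=174.3895, (K−S)⁺=0.0000, hold=0.0000 ⇒ V=0.0000 continue | (k=5,j=5): S=196.2308, (K−S)⁺=0.0000, hold=0.0000 ⇒ V=0.0000 continue  boundary S*=108.7761
step 4: (k=4,j=0): S=115.3869, (K−S)⁺=17.1131, hold=17.2391 ⇒ V=17.2391 continue | (k=4,j=1): S=129.8385, (K−S)⁺=2.6615, hold=7.2938 ⇒ V=7.2938 continue | (k=4,j=2): S=146.1000, (K−S)⁺=0.0000, hold=1.9699 ⇒ V=1.9699 continue | (k=4,j=3): S=164.3982, (K−S)⁺=0.0000, hold=0.2492 ⇒ V=0.2492 continue | (k=4,j=4): S=184.9881, (K−S)⁺=0.0000, hold=0.0000 ⇒ V=0.0000 continue  boundary S*=-
step 3: (k=3,j=0): S=122.3996, (K−S)⁺=10.1004, hold=12.0062 ⇒ V=12.0062 continue | (k=3,j=1): S=137.7295, (K−S)⁺=0.0000, hold=4.5007 ⇒ V=4.5007 continue | (k=3,j=2): S=154.9793, (K−S)⁺=0.0000, hold=1.0688 ⇒ V=1.0688 continue | (k=3,j=3): S=174.3895, (K−S)⁺=0.0000, hold=0.1189 ⇒ V=0.1189 continue  boundary S*=-
step 2: (k=2,j=0): S=129.8385, (K−S)⁺=2.6615, hold=8.0613 ⇒ V=8.0613 continue | (k=2,j=1): S=146.1000, (K−S)⁺=0.0000, hold=2.7011 ⇒ V=2.7011 continue | (k=2,j=2): S=164.3982, (K−S)⁺=0.0000, hold=0.5714 ⇒ V=0.5714 continue  boundary S*=-
step 1: (k=1,j=0): S=137.7295, (K−S)⁺=0.0000, hold=5.2461 ⇒ V=5.2461 continue | (k=1,j=1): S=154.9793, (K−S)⁺=0.0000, hold=1.5847 ⇒ V=1.5847 continue  boundary S*=-
step 0: (k=0,j=0): S=146.1000, (K−S)⁺=0.0000, hold=3.3242 ⇒ V=3.3242 continue  boundary S*=-

price = 3.3242
boundary = - - - - - 108.7761 115.3869 108.7761 115.3869
tree:
3.3242
5.2461 1.5847
8.0613 2.7011 0.5714
12.0062 4.5007 1.0688 0.1189
17.2391 7.2938 1.9699 0.2492 0.0000
23.7239 11.4183 3.5619 0.5226 0.0000 0.0000
29.9561 17.1131 6.2765 1.0957 0.0000 0.0000 0.0000
35.8312 23.7239 10.6611 2.2974 0.0000 0.0000 0.0000 0.0000
41.3696 29.9561 17.1131 4.8171 0.0000 0.0000 0.0000 0.0000 0.0000
46.5908 35.8312 23.7239 10.1004 0.0000 0.0000 0.0000 0.0000 0.0000 0.0000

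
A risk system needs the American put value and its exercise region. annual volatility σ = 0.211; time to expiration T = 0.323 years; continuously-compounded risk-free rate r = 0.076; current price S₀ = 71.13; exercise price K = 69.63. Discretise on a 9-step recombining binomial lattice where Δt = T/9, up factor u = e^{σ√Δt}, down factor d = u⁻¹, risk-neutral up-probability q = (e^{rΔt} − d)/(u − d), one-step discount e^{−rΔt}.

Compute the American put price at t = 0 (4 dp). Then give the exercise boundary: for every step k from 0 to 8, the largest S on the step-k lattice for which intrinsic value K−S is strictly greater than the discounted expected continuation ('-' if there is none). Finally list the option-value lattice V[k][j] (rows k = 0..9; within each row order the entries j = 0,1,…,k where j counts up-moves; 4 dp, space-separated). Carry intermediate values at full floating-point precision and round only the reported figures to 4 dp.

price = 2.1393
boundary = - - - - 60.6196 63.0918 60.6196 63.0918 65.6649
tree:
2.1393
3.2127 1.1760
4.6880 1.8903 0.5337
6.6200 2.9585 0.9303 0.1764
9.0104 4.4844 1.5887 0.3376 0.0310
11.3857 6.5382 2.6434 0.6394 0.0653 0.0000
13.6680 9.0104 4.2531 1.1959 0.1375 0.0000 0.0000
15.8608 11.3857 6.5382 2.2009 0.2899 0.0000 0.0000 0.0000
17.9677 13.6680 9.0104 3.9651 0.6108 0.0000 0.0000 0.0000 0.0000
19.9920 15.8608 11.3857 6.5382 1.2872 0.0000 0.0000 0.0000 0.0000 0.0000

Δt=0.03589, u=1.04078, d=0.96082, q=0.52416, disc=e^(-rΔt)=0.99728
k=9 terminal: V=max(K-S,0) → 19.9920 15.8608 11.3857 6.5382 1.2872 0.0000 0.0000 0.0000 0.0000 0.0000
k=8: j=0 S=51.6623 intr=17.9677 cont=17.7780 V=17.9677[EX]; j=1 S=55.9620 intr=13.6680 cont=13.4783 V=13.6680[EX]; j=2 S=60.6196 intr=9.0104 cont=8.8207 V=9.0104[EX]; j=3 S=65.6649 intr=3.9651 cont=3.7755 V=3.9651[EX]; j=4 S=71.1300 intr=0.0000 cont=0.6108 V=0.6108[hold]; j=5 S=77.0500 intr=0.0000 cont=0.0000 V=0.0000[hold]; j=6 S=83.4627 intr=0.0000 cont=0.0000 V=0.0000[hold]; j=7 S=90.4091 intr=0.0000 cont=0.0000 V=0.0000[hold]; j=8 S=97.9336 intr=0.0000 cont=0.0000 V=0.0000[hold]  S*(8)=65.6649
k=7: j=0 S=53.7692 intr=15.8608 cont=15.6711 V=15.8608[EX]; j=1 S=58.2443 intr=11.3857 cont=11.1960 V=11.3857[EX]; j=2 S=63.0918 intr=6.5382 cont=6.3485 V=6.5382[EX]; j=3 S=68.3428 intr=1.2872 cont=2.2009 V=2.2009[hold]; j=4 S=74.0308 intr=0.0000 cont=0.2899 V=0.2899[hold]; j=5 S=80.1923 intr=0.0000 cont=0.0000 V=0.0000[hold]; j=6 S=86.8665 intr=0.0000 cont=0.0000 V=0.0000[hold]; j=7 S=94.0962 intr=0.0000 cont=0.0000 V=0.0000[hold]  S*(7)=63.0918
k=6: j=0 S=55.9620 intr=13.6680 cont=13.4783 V=13.6680[EX]; j=1 S=60.6196 intr=9.0104 cont=8.8207 V=9.0104[EX]; j=2 S=65.6649 intr=3.9651 cont=4.2531 V=4.2531[hold]; j=3 S=71.1300 intr=0.0000 cont=1.1959 V=1.1959[hold]; j=4 S=77.0500 intr=0.0000 cont=0.1375 V=0.1375[hold]; j=5 S=83.4627 intr=0.0000 cont=0.0000 V=0.0000[hold]; j=6 S=90.4091 intr=0.0000 cont=0.0000 V=0.0000[hold]  S*(6)=60.6196
k=5: j=0 S=58.2443 intr=11.3857 cont=11.1960 V=11.3857[EX]; j=1 S=63.0918 intr=6.5382 cont=6.4990 V=6.5382[EX]; j=2 S=68.3428 intr=1.2872 cont=2.6434 V=2.6434[hold]; j=3 S=74.0308 intr=0.0000 cont=0.6394 V=0.6394[hold]; j=4 S=80.1923 intr=0.0000 cont=0.0653 V=0.0653[hold]; j=5 S=86.8665 intr=0.0000 cont=0.0000 V=0.0000[hold]  S*(5)=63.0918
k=4: j=0 S=60.6196 intr=9.0104 cont=8.8207 V=9.0104[EX]; j=1 S=65.6649 intr=3.9651 cont=4.4844 V=4.4844[hold]; j=2 S=71.1300 intr=0.0000 cont=1.5887 V=1.5887[hold]; j=3 S=77.0500 intr=0.0000 cont=0.3376 V=0.3376[hold]; j=4 S=83.4627 intr=0.0000 cont=0.0310 V=0.0310[hold]  S*(4)=60.6196
k=3: j=0 S=63.0918 intr=6.5382 cont=6.6200 V=6.6200[hold]; j=1 S=68.3428 intr=1.2872 cont=2.9585 V=2.9585[hold]; j=2 S=74.0308 intr=0.0000 cont=0.9303 V=0.9303[hold]; j=3 S=80.1923 intr=0.0000 cont=0.1764 V=0.1764[hold]  S*(3)=-
k=2: j=0 S=65.6649 intr=3.9651 cont=4.6880 V=4.6880[hold]; j=1 S=71.1300 intr=0.0000 cont=1.8903 V=1.8903[hold]; j=2 S=77.0500 intr=0.0000 cont=0.5337 V=0.5337[hold]  S*(2)=-
k=1: j=0 S=68.3428 intr=1.2872 cont=3.2127 V=3.2127[hold]; j=1 S=74.0308 intr=0.0000 cont=1.1760 V=1.1760[hold]  S*(1)=-
k=0: j=0 S=71.1300 intr=0.0000 cont=2.1393 V=2.1393[hold]  S*(0)=-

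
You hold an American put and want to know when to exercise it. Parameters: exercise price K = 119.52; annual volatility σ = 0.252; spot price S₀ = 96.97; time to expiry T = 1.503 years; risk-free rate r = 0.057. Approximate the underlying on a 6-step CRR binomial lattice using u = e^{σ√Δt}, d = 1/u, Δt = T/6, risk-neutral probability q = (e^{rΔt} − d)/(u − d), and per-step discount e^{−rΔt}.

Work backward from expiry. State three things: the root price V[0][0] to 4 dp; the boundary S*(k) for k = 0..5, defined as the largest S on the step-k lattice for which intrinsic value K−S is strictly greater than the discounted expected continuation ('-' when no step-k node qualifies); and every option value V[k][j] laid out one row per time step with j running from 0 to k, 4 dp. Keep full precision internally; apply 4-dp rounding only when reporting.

Δt=0.25050, u=1.13443, d=0.88150, q=0.52537, disc=e^(-rΔt)=0.98582
k=6 terminal: V=max(K-S,0) → 74.0230 60.9690 44.1696 22.5500 0.0000 0.0000 0.0000
k=5: j=0 S=51.6129 intr=67.9071 cont=66.2126 V=67.9071[EX]; j=1 S=66.4217 intr=53.0983 cont=51.4039 V=53.0983[EX]; j=2 S=85.4794 intr=34.0406 cont=32.3461 V=34.0406[EX]; j=3 S=110.0052 intr=9.5148 cont=10.5512 V=10.5512[hold]; j=4 S=141.5679 intr=0.0000 cont=0.0000 V=0.0000[hold]; j=5 S=182.1866 intr=0.0000 cont=0.0000 V=0.0000[hold]  S*(5)=85.4794
k=4: j=0 S=58.5510 intr=60.9690 cont=59.2746 V=60.9690[EX]; j=1 S=75.3504 intr=44.1696 cont=42.4751 V=44.1696[EX]; j=2 S=96.9700 intr=22.5500 cont=21.3923 V=22.5500[EX]; j=3 S=124.7926 intr=0.0000 cont=4.9369 V=4.9369[hold]; j=4 S=160.5982 intr=0.0000 cont=0.0000 V=0.0000[hold]  S*(4)=96.9700
k=3: j=0 S=66.4217 intr=53.0983 cont=51.4039 V=53.0983[EX]; j=1 S=85.4794 intr=34.0406 cont=32.3461 V=34.0406[EX]; j=2 S=110.0052 intr=9.5148 cont=13.1081 V=13.1081[hold]; j=3 S=141.5679 intr=0.0000 cont=2.3100 V=2.3100[hold]  S*(3)=85.4794
k=2: j=0 S=75.3504 intr=44.1696 cont=42.4751 V=44.1696[EX]; j=1 S=96.9700 intr=22.5500 cont=22.7166 V=22.7166[hold]; j=2 S=124.7926 intr=0.0000 cont=7.3297 V=7.3297[hold]  S*(2)=75.3504
k=1: j=0 S=85.4794 intr=34.0406 cont=32.4324 V=34.0406[EX]; j=1 S=110.0052 intr=9.5148 cont=14.4253 V=14.4253[hold]  S*(1)=85.4794
k=0: j=0 S=96.9700 intr=22.5500 cont=23.3988 V=23.3988[hold]  S*(0)=-

price = 23.3988
boundary = - 85.4794 75.3504 85.4794 96.9700 85.4794
tree:
23.3988
34.0406 14.4253
44.1696 22.7166 7.3297
53.0983 34.0406 13.1081 2.3100
60.9690 44.1696 22.5500 4.9369 0.0000
67.9071 53.0983 34.0406 10.5512 0.0000 0.0000
74.0230 60.9690 44.1696 22.5500 0.0000 0.0000 0.0000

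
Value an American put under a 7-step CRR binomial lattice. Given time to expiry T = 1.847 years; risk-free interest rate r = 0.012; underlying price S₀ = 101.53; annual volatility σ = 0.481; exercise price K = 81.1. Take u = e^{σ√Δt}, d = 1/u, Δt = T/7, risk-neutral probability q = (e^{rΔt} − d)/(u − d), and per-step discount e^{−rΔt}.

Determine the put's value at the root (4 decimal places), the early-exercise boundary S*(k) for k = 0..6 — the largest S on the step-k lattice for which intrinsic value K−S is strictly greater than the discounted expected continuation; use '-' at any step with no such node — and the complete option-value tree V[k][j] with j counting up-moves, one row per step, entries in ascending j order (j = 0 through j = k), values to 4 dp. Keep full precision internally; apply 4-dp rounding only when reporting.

Δt=0.26386  u=1.28028  d=0.78108  q=0.44490  discount=0.99684
step 7 (expiry): payoffs max(K−S,0) = 63.0918 51.5827 32.7180 1.7968 0.0000 0.0000 0.0000 0.0000
step 6: (k=6,j=0): S=23.0554, (K−S)⁺=58.0446, hold=57.7882 ⇒ V=58.0446 exercise | (k=6,j=1): S=37.7903, (K−S)⁺=43.3097, hold=43.0533 ⇒ V=43.3097 exercise | (k=6,j=2): S=61.9423, (K−S)⁺=19.1577, hold=18.9013 ⇒ V=19.1577 exercise | (k=6,j=3): S=101.5300, (K−S)⁺=0.0000, hold=0.9942 ⇒ V=0.9942 continue | (k=6,j=4): S=166.4184, (K−S)⁺=0.0000, hold=0.0000 ⇒ V=0.0000 continue | (k=6,j=5): S=272.7774, (K−S)⁺=0.0000, hold=0.0000 ⇒ V=0.0000 continue | (k=6,j=6): S=447.1109, (K−S)⁺=0.0000, hold=0.0000 ⇒ V=0.0000 continue  boundary S*=61.9423
step 5: (k=5,j=0): S=29.5173, (K−S)⁺=51.5827, hold=51.3263 ⇒ V=51.5827 exercise | (k=5,j=1): S=48.3820, (K−S)⁺=32.7180, hold=32.4616 ⇒ V=32.7180 exercise | (k=5,j=2): S=79.3032, (K−S)⁺=1.7968, hold=11.0418 ⇒ V=11.0418 continue | (k=5,j=3): S=129.9864, (K−S)⁺=0.0000, hold=0.5502 ⇒ V=0.5502 continue | (k=5,j=4): S=213.0614, (K−S)⁺=0.0000, hold=0.0000 ⇒ V=0.0000 continue | (k=5,j=5): S=349.2302, (K−S)⁺=0.0000, hold=0.0000 ⇒ V=0.0000 continue  boundary S*=48.3820
step 4: (k=4,j=0): S=37.7903, (K−S)⁺=43.3097, hold=43.0533 ⇒ V=43.3097 exercise | (k=4,j=1): S=61.9423, (K−S)⁺=19.1577, hold=23.0014 ⇒ V=23.0014 continue | (k=4,j=2): S=101.5300, (K−S)⁺=0.0000, hold=6.3540 ⇒ V=6.3540 continue | (k=4,j=3): S=166.4184, (K−S)⁺=0.0000, hold=0.3044 ⇒ V=0.3044 continue | (k=4,j=4): S=272.7774, (K−S)⁺=0.0000, hold=0.0000 ⇒ V=0.0000 continue  boundary S*=37.7903
step 3: (k=3,j=0): S=48.3820, (K−S)⁺=32.7180, hold=34.1663 ⇒ V=34.1663 continue | (k=3,j=1): S=79.3032, (K−S)⁺=1.7968, hold=15.5457 ⇒ V=15.5457 continue | (k=3,j=2): S=129.9864, (K−S)⁺=0.0000, hold=3.6510 ⇒ V=3.6510 continue | (k=3,j=3): S=213.0614, (K−S)⁺=0.0000, hold=0.1685 ⇒ V=0.1685 continue  boundary S*=-
step 2: (k=2,j=0): S=61.9423, (K−S)⁺=19.1577, hold=25.8002 ⇒ V=25.8002 continue | (k=2,j=1): S=101.5300, (K−S)⁺=0.0000, hold=10.2214 ⇒ V=10.2214 continue | (k=2,j=2): S=166.4184, (K−S)⁺=0.0000, hold=2.0950 ⇒ V=2.0950 continue  boundary S*=-
step 1: (k=1,j=0): S=79.3032, (K−S)⁺=1.7968, hold=18.8096 ⇒ V=18.8096 continue | (k=1,j=1): S=129.9864, (K−S)⁺=0.0000, hold=6.5851 ⇒ V=6.5851 continue  boundary S*=-
step 0: (k=0,j=0): S=101.5300, (K−S)⁺=0.0000, hold=13.3287 ⇒ V=13.3287 continue  boundary S*=-

price = 13.3287
boundary = - - - - 37.7903 48.3820 61.9423
tree:
13.3287
18.8096 6.5851
25.8002 10.2214 2.0950
34.1663 15.5457 3.6510 0.1685
43.3097 23.0014 6.3540 0.3044 0.0000
51.5827 32.7180 11.0418 0.5502 0.0000 0.0000
58.0446 43.3097 19.1577 0.9942 0.0000 0.0000 0.0000
63.0918 51.5827 32.7180 1.7968 0.0000 0.0000 0.0000 0.0000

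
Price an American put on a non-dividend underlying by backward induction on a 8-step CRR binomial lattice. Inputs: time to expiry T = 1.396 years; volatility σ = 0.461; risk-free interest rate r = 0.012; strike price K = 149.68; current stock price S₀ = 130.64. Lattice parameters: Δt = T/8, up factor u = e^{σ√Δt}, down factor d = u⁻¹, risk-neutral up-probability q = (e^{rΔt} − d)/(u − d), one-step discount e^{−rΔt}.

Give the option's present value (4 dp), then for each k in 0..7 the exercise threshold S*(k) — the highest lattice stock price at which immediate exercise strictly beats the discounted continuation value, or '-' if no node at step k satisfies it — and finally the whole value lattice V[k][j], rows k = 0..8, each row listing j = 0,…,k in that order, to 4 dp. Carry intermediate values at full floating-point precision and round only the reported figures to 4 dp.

price = 39.8795
boundary = - - - - 60.4700 73.3118 88.8808 107.7562
tree:
39.8795
51.1231 26.7250
63.6212 36.5321 15.2142
76.6425 48.4669 22.5423 6.5912
89.2100 62.0861 32.5339 10.7936 1.6365
99.8023 76.3682 45.4292 17.3866 3.0224 0.0000
108.5393 89.2100 60.7992 27.4054 5.5819 0.0000 0.0000
115.7458 99.8023 76.3682 41.9238 10.3092 0.0000 0.0000 0.0000
121.6899 108.5393 89.2100 60.7992 19.0400 0.0000 0.0000 0.0000 0.0000

Δt=0.17450  u=1.21237  d=0.82483  q=0.45741  discount=0.99791
step 8 (expiry): payoffs max(K−S,0) = 121.6899 108.5393 89.2100 60.7992 19.0400 0.0000 0.0000 0.0000 0.0000
step 7: (k=7,j=0): S=33.9342, (K−S)⁺=115.7458, hold=115.4327 ⇒ V=115.7458 exercise | (k=7,j=1): S=49.8777, (K−S)⁺=99.8023, hold=99.4892 ⇒ V=99.8023 exercise | (k=7,j=2): S=73.3118, (K−S)⁺=76.3682, hold=76.0551 ⇒ V=76.3682 exercise | (k=7,j=3): S=107.7562, (K−S)⁺=41.9238, hold=41.6107 ⇒ V=41.9238 exercise | (k=7,j=4): S=158.3836, (K−S)⁺=0.0000, hold=10.3092 ⇒ V=10.3092 continue | (k=7,j=5): S=232.7975, (K−S)⁺=0.0000, hold=0.0000 ⇒ V=0.0000 continue | (k=7,j=6): S=342.1734, (K−S)⁺=0.0000, hold=0.0000 ⇒ V=0.0000 continue | (k=7,j=7): S=502.9378, (K−S)⁺=0.0000, hold=0.0000 ⇒ V=0.0000 continue  boundary S*=107.7562
step 6: (k=6,j=0): S=41.1407, (K−S)⁺=108.5393, hold=108.2262 ⇒ V=108.5393 exercise | (k=6,j=1): S=60.4700, (K−S)⁺=89.2100, hold=88.8969 ⇒ V=89.2100 exercise | (k=6,j=2): S=88.8808, (K−S)⁺=60.7992, hold=60.4861 ⇒ V=60.7992 exercise | (k=6,j=3): S=130.6400, (K−S)⁺=19.0400, hold=27.4054 ⇒ V=27.4054 continue | (k=6,j=4): S=192.0190, (K−S)⁺=0.0000, hold=5.5819 ⇒ V=5.5819 continue | (k=6,j=5): S=282.2359, (K−S)⁺=0.0000, hold=0.0000 ⇒ V=0.0000 continue | (k=6,j=6): S=414.8397, (K−S)⁺=0.0000, hold=0.0000 ⇒ V=0.0000 continue  boundary S*=88.8808
step 5: (k=5,j=0): S=49.8777, (K−S)⁺=99.8023, hold=99.4892 ⇒ V=99.8023 exercise | (k=5,j=1): S=73.3118, (K−S)⁺=76.3682, hold=76.0551 ⇒ V=76.3682 exercise | (k=5,j=2): S=107.7562, (K−S)⁺=41.9238, hold=45.4292 ⇒ V=45.4292 continue | (k=5,j=3): S=158.3836, (K−S)⁺=0.0000, hold=17.3866 ⇒ V=17.3866 continue | (k=5,j=4): S=232.7975, (K−S)⁺=0.0000, hold=3.0224 ⇒ V=3.0224 continue | (k=5,j=5): S=342.1734, (K−S)⁺=0.0000, hold=0.0000 ⇒ V=0.0000 continue  boundary S*=73.3118
step 4: (k=4,j=0): S=60.4700, (K−S)⁺=89.2100, hold=88.8969 ⇒ V=89.2100 exercise | (k=4,j=1): S=88.8808, (K−S)⁺=60.7992, hold=62.0861 ⇒ V=62.0861 continue | (k=4,j=2): S=130.6400, (K−S)⁺=19.0400, hold=32.5339 ⇒ V=32.5339 continue | (k=4,j=3): S=192.0190, (K−S)⁺=0.0000, hold=10.7936 ⇒ V=10.7936 continue | (k=4,j=4): S=282.2359, (K−S)⁺=0.0000, hold=1.6365 ⇒ V=1.6365 continue  boundary S*=60.4700
step 3: (k=3,j=0): S=73.3118, (K−S)⁺=76.3682, hold=76.6425 ⇒ V=76.6425 continue | (k=3,j=1): S=107.7562, (K−S)⁺=41.9238, hold=48.4669 ⇒ V=48.4669 continue | (k=3,j=2): S=158.3836, (K−S)⁺=0.0000, hold=22.5423 ⇒ V=22.5423 continue | (k=3,j=3): S=232.7975, (K−S)⁺=0.0000, hold=6.5912 ⇒ V=6.5912 continue  boundary S*=-
step 2: (k=2,j=0): S=88.8808, (K−S)⁺=60.7992, hold=63.6212 ⇒ V=63.6212 continue | (k=2,j=1): S=130.6400, (K−S)⁺=19.0400, hold=36.5321 ⇒ V=36.5321 continue | (k=2,j=2): S=192.0190, (K−S)⁺=0.0000, hold=15.2142 ⇒ V=15.2142 continue  boundary S*=-
step 1: (k=1,j=0): S=107.7562, (K−S)⁺=41.9238, hold=51.1231 ⇒ V=51.1231 continue | (k=1,j=1): S=158.3836, (K−S)⁺=0.0000, hold=26.7250 ⇒ V=26.7250 continue  boundary S*=-
step 0: (k=0,j=0): S=130.6400, (K−S)⁺=19.0400, hold=39.8795 ⇒ V=39.8795 continue  boundary S*=-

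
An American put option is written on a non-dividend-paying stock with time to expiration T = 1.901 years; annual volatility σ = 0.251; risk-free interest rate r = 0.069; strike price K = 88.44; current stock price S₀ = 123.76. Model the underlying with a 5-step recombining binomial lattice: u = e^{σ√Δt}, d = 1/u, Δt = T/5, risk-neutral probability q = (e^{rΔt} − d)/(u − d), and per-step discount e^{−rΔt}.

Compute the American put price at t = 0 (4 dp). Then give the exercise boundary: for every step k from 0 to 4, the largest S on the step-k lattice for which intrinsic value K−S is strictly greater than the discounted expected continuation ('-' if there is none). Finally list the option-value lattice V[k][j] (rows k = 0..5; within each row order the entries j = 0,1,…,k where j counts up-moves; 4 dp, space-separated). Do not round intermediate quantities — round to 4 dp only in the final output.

Δt=0.38020  u=1.16739  d=0.85661  q=0.54692  discount=0.97411
step 5 (expiry): payoffs max(K−S,0) = 31.3570 10.6478 0.0000 0.0000 0.0000 0.0000
step 4: (k=4,j=0): S=66.6379, (K−S)⁺=21.8021, hold=19.5121 ⇒ V=21.8021 exercise | (k=4,j=1): S=90.8136, (K−S)⁺=0.0000, hold=4.6994 ⇒ V=4.6994 continue | (k=4,j=2): S=123.7600, (K−S)⁺=0.0000, hold=0.0000 ⇒ V=0.0000 continue | (k=4,j=3): S=168.6590, (K−S)⁺=0.0000, hold=0.0000 ⇒ V=0.0000 continue | (k=4,j=4): S=229.8471, (K−S)⁺=0.0000, hold=0.0000 ⇒ V=0.0000 continue  boundary S*=66.6379
step 3: (k=3,j=0): S=77.7922, (K−S)⁺=10.6478, hold=12.1260 ⇒ V=12.1260 continue | (k=3,j=1): S=106.0146, (K−S)⁺=0.0000, hold=2.0741 ⇒ V=2.0741 continue | (k=3,j=2): S=144.4758, (K−S)⁺=0.0000, hold=0.0000 ⇒ V=0.0000 continue | (k=3,j=3): S=196.8903, (K−S)⁺=0.0000, hold=0.0000 ⇒ V=0.0000 continue  boundary S*=-
step 2: (k=2,j=0): S=90.8136, (K−S)⁺=0.0000, hold=6.4568 ⇒ V=6.4568 continue | (k=2,j=1): S=123.7600, (K−S)⁺=0.0000, hold=0.9154 ⇒ V=0.9154 continue | (k=2,j=2): S=168.6590, (K−S)⁺=0.0000, hold=0.0000 ⇒ V=0.0000 continue  boundary S*=-
step 1: (k=1,j=0): S=106.0146, (K−S)⁺=0.0000, hold=3.3374 ⇒ V=3.3374 continue | (k=1,j=1): S=144.4758, (K−S)⁺=0.0000, hold=0.4040 ⇒ V=0.4040 continue  boundary S*=-
step 0: (k=0,j=0): S=123.7600, (K−S)⁺=0.0000, hold=1.6882 ⇒ V=1.6882 continue  boundary S*=-

price = 1.6882
boundary = - - - - 66.6379
tree:
1.6882
3.3374 0.4040
6.4568 0.9154 0.0000
12.1260 2.0741 0.0000 0.0000
21.8021 4.6994 0.0000 0.0000 0.0000
31.3570 10.6478 0.0000 0.0000 0.0000 0.0000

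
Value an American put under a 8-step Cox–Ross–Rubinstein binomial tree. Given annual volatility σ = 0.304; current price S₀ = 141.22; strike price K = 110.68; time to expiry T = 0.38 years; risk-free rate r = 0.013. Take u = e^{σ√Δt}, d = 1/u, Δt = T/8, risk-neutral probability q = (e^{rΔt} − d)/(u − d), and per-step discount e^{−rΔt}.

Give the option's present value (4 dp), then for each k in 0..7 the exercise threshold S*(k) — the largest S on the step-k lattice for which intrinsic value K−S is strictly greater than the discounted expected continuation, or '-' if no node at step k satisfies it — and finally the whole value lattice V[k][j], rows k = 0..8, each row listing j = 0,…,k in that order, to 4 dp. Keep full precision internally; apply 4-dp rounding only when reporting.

price = 0.9794
boundary = - - - - - - 94.8966 101.3969
tree:
0.9794
1.6388 0.2891
2.7028 0.5251 0.0419
4.3790 0.9483 0.0819 0.0000
6.9378 1.7009 0.1601 0.0000 0.0000
10.6757 3.0264 0.3130 0.0000 0.0000 0.0000
15.7834 5.3324 0.6118 0.0000 0.0000 0.0000 0.0000
21.8671 9.2831 1.1958 0.0000 0.0000 0.0000 0.0000 0.0000
27.5607 15.7834 2.3375 0.0000 0.0000 0.0000 0.0000 0.0000 0.0000

Δt=0.04750, u=1.06850, d=0.93589, q=0.48810, disc=e^(-rΔt)=0.99938
k=8 terminal: V=max(K-S,0) → 27.5607 15.7834 2.3375 0.0000 0.0000 0.0000 0.0000 0.0000 0.0000
k=7: j=0 S=88.8129 intr=21.8671 cont=21.7988 V=21.8671[EX]; j=1 S=101.3969 intr=9.2831 cont=9.2148 V=9.2831[EX]; j=2 S=115.7639 intr=0.0000 cont=1.1958 V=1.1958[hold]; j=3 S=132.1667 intr=0.0000 cont=0.0000 V=0.0000[hold]; j=4 S=150.8935 intr=0.0000 cont=0.0000 V=0.0000[hold]; j=5 S=172.2737 intr=0.0000 cont=0.0000 V=0.0000[hold]; j=6 S=196.6834 intr=0.0000 cont=0.0000 V=0.0000[hold]; j=7 S=224.5517 intr=0.0000 cont=0.0000 V=0.0000[hold]  S*(7)=101.3969
k=6: j=0 S=94.8966 intr=15.7834 cont=15.7151 V=15.7834[EX]; j=1 S=108.3425 intr=2.3375 cont=5.3324 V=5.3324[hold]; j=2 S=123.6937 intr=0.0000 cont=0.6118 V=0.6118[hold]; j=3 S=141.2200 intr=0.0000 cont=0.0000 V=0.0000[hold]; j=4 S=161.2296 intr=0.0000 cont=0.0000 V=0.0000[hold]; j=5 S=184.0744 intr=0.0000 cont=0.0000 V=0.0000[hold]; j=6 S=210.1561 intr=0.0000 cont=0.0000 V=0.0000[hold]  S*(6)=94.8966
k=5: j=0 S=101.3969 intr=9.2831 cont=10.6757 V=10.6757[hold]; j=1 S=115.7639 intr=0.0000 cont=3.0264 V=3.0264[hold]; j=2 S=132.1667 intr=0.0000 cont=0.3130 V=0.3130[hold]; j=3 S=150.8935 intr=0.0000 cont=0.0000 V=0.0000[hold]; j=4 S=172.2737 intr=0.0000 cont=0.0000 V=0.0000[hold]; j=5 S=196.6834 intr=0.0000 cont=0.0000 V=0.0000[hold]  S*(5)=-
k=4: j=0 S=108.3425 intr=2.3375 cont=6.9378 V=6.9378[hold]; j=1 S=123.6937 intr=0.0000 cont=1.7009 V=1.7009[hold]; j=2 S=141.2200 intr=0.0000 cont=0.1601 V=0.1601[hold]; j=3 S=161.2296 intr=0.0000 cont=0.0000 V=0.0000[hold]; j=4 S=184.0744 intr=0.0000 cont=0.0000 V=0.0000[hold]  S*(4)=-
k=3: j=0 S=115.7639 intr=0.0000 cont=4.3790 V=4.3790[hold]; j=1 S=132.1667 intr=0.0000 cont=0.9483 V=0.9483[hold]; j=2 S=150.8935 intr=0.0000 cont=0.0819 V=0.0819[hold]; j=3 S=172.2737 intr=0.0000 cont=0.0000 V=0.0000[hold]  S*(3)=-
k=2: j=0 S=123.6937 intr=0.0000 cont=2.7028 V=2.7028[hold]; j=1 S=141.2200 intr=0.0000 cont=0.5251 V=0.5251[hold]; j=2 S=161.2296 intr=0.0000 cont=0.0419 V=0.0419[hold]  S*(2)=-
k=1: j=0 S=132.1667 intr=0.0000 cont=1.6388 V=1.6388[hold]; j=1 S=150.8935 intr=0.0000 cont=0.2891 V=0.2891[hold]  S*(1)=-
k=0: j=0 S=141.2200 intr=0.0000 cont=0.9794 V=0.9794[hold]  S*(0)=-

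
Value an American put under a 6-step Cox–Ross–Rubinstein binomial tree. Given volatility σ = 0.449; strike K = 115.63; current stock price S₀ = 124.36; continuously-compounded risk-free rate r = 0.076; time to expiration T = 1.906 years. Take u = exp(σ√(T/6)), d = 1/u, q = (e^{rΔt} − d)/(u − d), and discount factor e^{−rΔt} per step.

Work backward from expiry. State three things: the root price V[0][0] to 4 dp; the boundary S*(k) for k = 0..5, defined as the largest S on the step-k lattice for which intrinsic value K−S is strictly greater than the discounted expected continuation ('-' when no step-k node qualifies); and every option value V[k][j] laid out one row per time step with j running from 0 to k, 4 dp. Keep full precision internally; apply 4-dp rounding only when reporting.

params: Δt=0.31767 u=1.28797 d=0.77642 q=0.48484 e^(-rΔt)=0.97615
t_6 payoffs: 88.3872 70.4380 40.6628 0.0000 0.0000 0.0000 0.0000
t_5: node(5,0) S=35.0879 payoff=80.5421 vs cont=77.7839 → 80.5421 [stop]  node(5,1) S=58.2058 payoff=57.4242 vs cont=54.6660 → 57.4242 [stop]  node(5,2) S=96.5553 payoff=19.0747 vs cont=20.4482 → 20.4482 [wait]  node(5,3) S=160.1716 payoff=0.0000 vs cont=0.0000 → 0.0000 [wait]  node(5,4) S=265.7021 payoff=0.0000 vs cont=0.0000 → 0.0000 [wait]  node(5,5) S=440.7623 payoff=0.0000 vs cont=0.0000 → 0.0000 [wait]  ⇒ S*(5)=58.2058
t_4: node(4,0) S=45.1920 payoff=70.4380 vs cont=67.6798 → 70.4380 [stop]  node(4,1) S=74.9672 payoff=40.6628 vs cont=38.5547 → 40.6628 [stop]  node(4,2) S=124.3600 payoff=0.0000 vs cont=10.2829 → 10.2829 [wait]  node(4,3) S=206.2957 payoff=0.0000 vs cont=0.0000 → 0.0000 [wait]  node(4,4) S=342.2155 payoff=0.0000 vs cont=0.0000 → 0.0000 [wait]  ⇒ S*(4)=74.9672
t_3: node(3,0) S=58.2058 payoff=57.4242 vs cont=54.6660 → 57.4242 [stop]  node(3,1) S=96.5553 payoff=19.0747 vs cont=25.3148 → 25.3148 [wait]  node(3,2) S=160.1716 payoff=0.0000 vs cont=5.1710 → 5.1710 [wait]  node(3,3) S=265.7021 payoff=0.0000 vs cont=0.0000 → 0.0000 [wait]  ⇒ S*(3)=58.2058
t_2: node(2,0) S=74.9672 payoff=40.6628 vs cont=40.8579 → 40.8579 [wait]  node(2,1) S=124.3600 payoff=0.0000 vs cont=15.1774 → 15.1774 [wait]  node(2,2) S=206.2957 payoff=0.0000 vs cont=2.6003 → 2.6003 [wait]  ⇒ S*(2)=-
t_1: node(1,0) S=96.5553 payoff=19.0747 vs cont=27.7294 → 27.7294 [wait]  node(1,1) S=160.1716 payoff=0.0000 vs cont=8.8630 → 8.8630 [wait]  ⇒ S*(1)=-
t_0: node(0,0) S=124.3600 payoff=0.0000 vs cont=18.1390 → 18.1390 [wait]  ⇒ S*(0)=-

price = 18.1390
boundary = - - - 58.2058 74.9672 58.2058
tree:
18.1390
27.7294 8.8630
40.8579 15.1774 2.6003
57.4242 25.3148 5.1710 0.0000
70.4380 40.6628 10.2829 0.0000 0.0000
80.5421 57.4242 20.4482 0.0000 0.0000 0.0000
88.3872 70.4380 40.6628 0.0000 0.0000 0.0000 0.0000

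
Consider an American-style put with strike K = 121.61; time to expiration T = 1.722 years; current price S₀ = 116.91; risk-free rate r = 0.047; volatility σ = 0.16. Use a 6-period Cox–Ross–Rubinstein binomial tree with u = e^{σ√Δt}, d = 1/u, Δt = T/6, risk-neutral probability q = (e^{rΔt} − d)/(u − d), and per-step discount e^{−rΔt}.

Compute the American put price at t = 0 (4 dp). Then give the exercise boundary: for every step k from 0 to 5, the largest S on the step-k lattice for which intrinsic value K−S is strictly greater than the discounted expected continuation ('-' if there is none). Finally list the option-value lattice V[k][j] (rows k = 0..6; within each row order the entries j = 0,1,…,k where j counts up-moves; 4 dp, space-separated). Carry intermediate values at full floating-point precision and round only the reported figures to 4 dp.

Δt=0.28700, u=1.08950, d=0.91786, q=0.55770, disc=e^(-rΔt)=0.98660
k=6 terminal: V=max(K-S,0) → 51.7069 38.6348 23.1182 4.7000 0.0000 0.0000 0.0000
k=5: j=0 S=76.1592 intr=45.4508 cont=43.8215 V=45.4508[EX]; j=1 S=90.4011 intr=31.2089 cont=29.5795 V=31.2089[EX]; j=2 S=107.3064 intr=14.3036 cont=12.6742 V=14.3036[EX]; j=3 S=127.3731 intr=0.0000 cont=2.0509 V=2.0509[hold]; j=4 S=151.1922 intr=0.0000 cont=0.0000 V=0.0000[hold]; j=5 S=179.4656 intr=0.0000 cont=0.0000 V=0.0000[hold]  S*(5)=107.3064
k=4: j=0 S=82.9752 intr=38.6348 cont=37.0055 V=38.6348[EX]; j=1 S=98.4918 intr=23.1182 cont=21.4889 V=23.1182[EX]; j=2 S=116.9100 intr=4.7000 cont=7.3701 V=7.3701[hold]; j=3 S=138.7725 intr=0.0000 cont=0.8950 V=0.8950[hold]; j=4 S=164.7234 intr=0.0000 cont=0.0000 V=0.0000[hold]  S*(4)=98.4918
k=3: j=0 S=90.4011 intr=31.2089 cont=29.5795 V=31.2089[EX]; j=1 S=107.3064 intr=14.3036 cont=14.1434 V=14.3036[EX]; j=2 S=127.3731 intr=0.0000 cont=3.7085 V=3.7085[hold]; j=3 S=151.1922 intr=0.0000 cont=0.3905 V=0.3905[hold]  S*(3)=107.3064
k=2: j=0 S=98.4918 intr=23.1182 cont=21.4889 V=23.1182[EX]; j=1 S=116.9100 intr=4.7000 cont=8.2822 V=8.2822[hold]; j=2 S=138.7725 intr=0.0000 cont=1.8332 V=1.8332[hold]  S*(2)=98.4918
k=1: j=0 S=107.3064 intr=14.3036 cont=14.6452 V=14.6452[hold]; j=1 S=127.3731 intr=0.0000 cont=4.6228 V=4.6228[hold]  S*(1)=-
k=0: j=0 S=116.9100 intr=4.7000 cont=8.9343 V=8.9343[hold]  S*(0)=-

price = 8.9343
boundary = - - 98.4918 107.3064 98.4918 107.3064
tree:
8.9343
14.6452 4.6228
23.1182 8.2822 1.8332
31.2089 14.3036 3.7085 0.3905
38.6348 23.1182 7.3701 0.8950 0.0000
45.4508 31.2089 14.3036 2.0509 0.0000 0.0000
51.7069 38.6348 23.1182 4.7000 0.0000 0.0000 0.0000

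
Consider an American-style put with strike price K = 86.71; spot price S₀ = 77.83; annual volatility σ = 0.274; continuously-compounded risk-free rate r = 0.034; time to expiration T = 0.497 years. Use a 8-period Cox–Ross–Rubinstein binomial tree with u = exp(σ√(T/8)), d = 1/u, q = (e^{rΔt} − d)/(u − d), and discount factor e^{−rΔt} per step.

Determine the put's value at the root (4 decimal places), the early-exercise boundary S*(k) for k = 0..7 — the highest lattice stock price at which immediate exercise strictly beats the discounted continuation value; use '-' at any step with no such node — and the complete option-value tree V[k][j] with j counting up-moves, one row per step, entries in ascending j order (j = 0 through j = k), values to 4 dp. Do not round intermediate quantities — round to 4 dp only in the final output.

Δt=0.06212  u=1.07068  d=0.93399  q=0.49840  discount=0.99789
step 8 (expiry): payoffs max(K−S,0) = 41.6420 35.0460 27.4846 18.8166 8.8800 0.0000 0.0000 0.0000 0.0000
step 7: (k=7,j=0): S=48.2535, (K−S)⁺=38.4565, hold=38.2736 ⇒ V=38.4565 exercise | (k=7,j=1): S=55.3157, (K−S)⁺=31.3943, hold=31.2114 ⇒ V=31.3943 exercise | (k=7,j=2): S=63.4114, (K−S)⁺=23.2986, hold=23.1156 ⇒ V=23.2986 exercise | (k=7,j=3): S=72.6921, (K−S)⁺=14.0179, hold=13.8349 ⇒ V=14.0179 exercise | (k=7,j=4): S=83.3310, (K−S)⁺=3.3790, hold=4.4448 ⇒ V=4.4448 continue | (k=7,j=5): S=95.5271, (K−S)⁺=0.0000, hold=0.0000 ⇒ V=0.0000 continue | (k=7,j=6): S=109.5080, (K−S)⁺=0.0000, hold=0.0000 ⇒ V=0.0000 continue | (k=7,j=7): S=125.5352, (K−S)⁺=0.0000, hold=0.0000 ⇒ V=0.0000 continue  boundary S*=72.6921
step 6: (k=6,j=0): S=51.6640, (K−S)⁺=35.0460, hold=34.8630 ⇒ V=35.0460 exercise | (k=6,j=1): S=59.2254, (K−S)⁺=27.4846, hold=27.3017 ⇒ V=27.4846 exercise | (k=6,j=2): S=67.8934, (K−S)⁺=18.8166, hold=18.6337 ⇒ V=18.8166 exercise | (k=6,j=3): S=77.8300, (K−S)⁺=8.8800, hold=9.2271 ⇒ V=9.2271 continue | (k=6,j=4): S=89.2209, (K−S)⁺=0.0000, hold=2.2248 ⇒ V=2.2248 continue | (k=6,j=5): S=102.2789, (K−S)⁺=0.0000, hold=0.0000 ⇒ V=0.0000 continue | (k=6,j=6): S=117.2481, (K−S)⁺=0.0000, hold=0.0000 ⇒ V=0.0000 continue  boundary S*=67.8934
step 5: (k=5,j=0): S=55.3157, (K−S)⁺=31.3943, hold=31.2114 ⇒ V=31.3943 exercise | (k=5,j=1): S=63.4114, (K−S)⁺=23.2986, hold=23.1156 ⇒ V=23.2986 exercise | (k=5,j=2): S=72.6921, (K−S)⁺=14.0179, hold=14.0076 ⇒ V=14.0179 exercise | (k=5,j=3): S=83.3310, (K−S)⁺=3.3790, hold=5.7251 ⇒ V=5.7251 continue | (k=5,j=4): S=95.5271, (K−S)⁺=0.0000, hold=1.1136 ⇒ V=1.1136 continue | (k=5,j=5): S=109.5080, (K−S)⁺=0.0000, hold=0.0000 ⇒ V=0.0000 continue  boundary S*=72.6921
step 4: (k=4,j=0): S=59.2254, (K−S)⁺=27.4846, hold=27.3017 ⇒ V=27.4846 exercise | (k=4,j=1): S=67.8934, (K−S)⁺=18.8166, hold=18.6337 ⇒ V=18.8166 exercise | (k=4,j=2): S=77.8300, (K−S)⁺=8.8800, hold=9.8639 ⇒ V=9.8639 continue | (k=4,j=3): S=89.2209, (K−S)⁺=0.0000, hold=3.4195 ⇒ V=3.4195 continue | (k=4,j=4): S=102.2789, (K−S)⁺=0.0000, hold=0.5574 ⇒ V=0.5574 continue  boundary S*=67.8934
step 3: (k=3,j=0): S=63.4114, (K−S)⁺=23.2986, hold=23.1156 ⇒ V=23.2986 exercise | (k=3,j=1): S=72.6921, (K−S)⁺=14.0179, hold=14.3243 ⇒ V=14.3243 continue | (k=3,j=2): S=83.3310, (K−S)⁺=3.3790, hold=6.6379 ⇒ V=6.6379 continue | (k=3,j=3): S=95.5271, (K−S)⁺=0.0000, hold=1.9888 ⇒ V=1.9888 continue  boundary S*=63.4114
step 2: (k=2,j=0): S=67.8934, (K−S)⁺=18.8166, hold=18.7860 ⇒ V=18.8166 exercise | (k=2,j=1): S=77.8300, (K−S)⁺=8.8800, hold=10.4712 ⇒ V=10.4712 continue | (k=2,j=2): S=89.2209, (K−S)⁺=0.0000, hold=4.3117 ⇒ V=4.3117 continue  boundary S*=67.8934
step 1: (k=1,j=0): S=72.6921, (K−S)⁺=14.0179, hold=14.6263 ⇒ V=14.6263 continue | (k=1,j=1): S=83.3310, (K−S)⁺=3.3790, hold=7.3857 ⇒ V=7.3857 continue  boundary S*=-
step 0: (k=0,j=0): S=77.8300, (K−S)⁺=8.8800, hold=10.9943 ⇒ V=10.9943 continue  boundary S*=-

price = 10.9943
boundary = - - 67.8934 63.4114 67.8934 72.6921 67.8934 72.6921
tree:
10.9943
14.6263 7.3857
18.8166 10.4712 4.3117
23.2986 14.3243 6.6379 1.9888
27.4846 18.8166 9.8639 3.4195 0.5574
31.3943 23.2986 14.0179 5.7251 1.1136 0.0000
35.0460 27.4846 18.8166 9.2271 2.2248 0.0000 0.0000
38.4565 31.3943 23.2986 14.0179 4.4448 0.0000 0.0000 0.0000
41.6420 35.0460 27.4846 18.8166 8.8800 0.0000 0.0000 0.0000 0.0000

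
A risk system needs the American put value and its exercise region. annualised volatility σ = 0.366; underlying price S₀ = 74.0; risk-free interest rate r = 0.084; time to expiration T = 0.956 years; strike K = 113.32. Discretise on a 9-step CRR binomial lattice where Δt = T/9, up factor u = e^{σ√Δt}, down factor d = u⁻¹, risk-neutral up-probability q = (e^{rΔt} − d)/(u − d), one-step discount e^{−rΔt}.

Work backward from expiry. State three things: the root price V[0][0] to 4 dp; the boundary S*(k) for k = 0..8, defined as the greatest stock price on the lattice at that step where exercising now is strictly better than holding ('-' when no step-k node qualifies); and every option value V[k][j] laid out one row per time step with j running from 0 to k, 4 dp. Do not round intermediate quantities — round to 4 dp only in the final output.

price = 39.3200
boundary = 74.0000 65.6790 74.0000 83.3752 74.0000 83.3752 74.0000 83.3752 93.9382
tree:
39.3200
47.6410 30.2030
55.0263 39.3200 21.8956
61.5812 47.6410 29.9448 14.4768
67.3990 55.0263 39.3200 21.2158 8.1976
72.5627 61.5812 47.6410 29.9448 13.1259 3.5633
77.1457 67.3990 55.0263 39.3200 20.2939 6.4067 0.8690
81.2133 72.5627 61.5812 47.6410 29.9448 11.2937 1.7810 0.0000
84.8236 77.1457 67.3990 55.0263 39.3200 19.3818 3.6501 0.0000 0.0000
88.0279 81.2133 72.5627 61.5812 47.6410 29.9448 7.4806 0.0000 0.0000 0.0000

params: Δt=0.10622 u=1.12669 d=0.88755 q=0.50769 e^(-rΔt)=0.99112
t_9 payoffs: 88.0279 81.2133 72.5627 61.5812 47.6410 29.9448 7.4806 0.0000 0.0000 0.0000
t_8: node(8,0) S=28.4964 payoff=84.8236 vs cont=83.8170 → 84.8236 [stop]  node(8,1) S=36.1743 payoff=77.1457 vs cont=76.1390 → 77.1457 [stop]  node(8,2) S=45.9210 payoff=67.3990 vs cont=66.3924 → 67.3990 [stop]  node(8,3) S=58.2937 payoff=55.0263 vs cont=54.0197 → 55.0263 [stop]  node(8,4) S=74.0000 payoff=39.3200 vs cont=38.3134 → 39.3200 [stop]  node(8,5) S=93.9382 payoff=19.3818 vs cont=18.3752 → 19.3818 [stop]  node(8,6) S=119.2484 payoff=0.0000 vs cont=3.6501 → 3.6501 [wait]  node(8,7) S=151.3780 payoff=0.0000 vs cont=0.0000 → 0.0000 [wait]  node(8,8) S=192.1645 payoff=0.0000 vs cont=0.0000 → 0.0000 [wait]  ⇒ S*(8)=93.9382
t_7: node(7,0) S=32.1067 payoff=81.2133 vs cont=80.2067 → 81.2133 [stop]  node(7,1) S=40.7573 payoff=72.5627 vs cont=71.5560 → 72.5627 [stop]  node(7,2) S=51.7388 payoff=61.5812 vs cont=60.5746 → 61.5812 [stop]  node(7,3) S=65.6790 payoff=47.6410 vs cont=46.6344 → 47.6410 [stop]  node(7,4) S=83.3752 payoff=29.9448 vs cont=28.9382 → 29.9448 [stop]  node(7,5) S=105.8394 payoff=7.4806 vs cont=11.2937 → 11.2937 [wait]  node(7,6) S=134.3562 payoff=0.0000 vs cont=1.7810 → 1.7810 [wait]  node(7,7) S=170.5564 payoff=0.0000 vs cont=0.0000 → 0.0000 [wait]  ⇒ S*(7)=83.3752
t_6: node(6,0) S=36.1743 payoff=77.1457 vs cont=76.1390 → 77.1457 [stop]  node(6,1) S=45.9210 payoff=67.3990 vs cont=66.3924 → 67.3990 [stop]  node(6,2) S=58.2937 payoff=55.0263 vs cont=54.0197 → 55.0263 [stop]  node(6,3) S=74.0000 payoff=39.3200 vs cont=38.3134 → 39.3200 [stop]  node(6,4) S=93.9382 payoff=19.3818 vs cont=20.2939 → 20.2939 [wait]  node(6,5) S=119.2484 payoff=0.0000 vs cont=6.4067 → 6.4067 [wait]  node(6,6) S=151.3780 payoff=0.0000 vs cont=0.8690 → 0.8690 [wait]  ⇒ S*(6)=74.0000
t_5: node(5,0) S=40.7573 payoff=72.5627 vs cont=71.5560 → 72.5627 [stop]  node(5,1) S=51.7388 payoff=61.5812 vs cont=60.5746 → 61.5812 [stop]  node(5,2) S=65.6790 payoff=47.6410 vs cont=46.6344 → 47.6410 [stop]  node(5,3) S=83.3752 payoff=29.9448 vs cont=29.3971 → 29.9448 [stop]  node(5,4) S=105.8394 payoff=7.4806 vs cont=13.1259 → 13.1259 [wait]  node(5,5) S=134.3562 payoff=0.0000 vs cont=3.5633 → 3.5633 [wait]  ⇒ S*(5)=83.3752
t_4: node(4,0) S=45.9210 payoff=67.3990 vs cont=66.3924 → 67.3990 [stop]  node(4,1) S=58.2937 payoff=55.0263 vs cont=54.0197 → 55.0263 [stop]  node(4,2) S=74.0000 payoff=39.3200 vs cont=38.3134 → 39.3200 [stop]  node(4,3) S=93.9382 payoff=19.3818 vs cont=21.2158 → 21.2158 [wait]  node(4,4) S=119.2484 payoff=0.0000 vs cont=8.1976 → 8.1976 [wait]  ⇒ S*(4)=74.0000
t_3: node(3,0) S=51.7388 payoff=61.5812 vs cont=60.5746 → 61.5812 [stop]  node(3,1) S=65.6790 payoff=47.6410 vs cont=46.6344 → 47.6410 [stop]  node(3,2) S=83.3752 payoff=29.9448 vs cont=29.8610 → 29.9448 [stop]  node(3,3) S=105.8394 payoff=7.4806 vs cont=14.4768 → 14.4768 [wait]  ⇒ S*(3)=83.3752
t_2: node(2,0) S=58.2937 payoff=55.0263 vs cont=54.0197 → 55.0263 [stop]  node(2,1) S=74.0000 payoff=39.3200 vs cont=38.3134 → 39.3200 [stop]  node(2,2) S=93.9382 payoff=19.3818 vs cont=21.8956 → 21.8956 [wait]  ⇒ S*(2)=74.0000
t_1: node(1,0) S=65.6790 payoff=47.6410 vs cont=46.6344 → 47.6410 [stop]  node(1,1) S=83.3752 payoff=29.9448 vs cont=30.2030 → 30.2030 [wait]  ⇒ S*(1)=65.6790
t_0: node(0,0) S=74.0000 payoff=39.3200 vs cont=38.4433 → 39.3200 [stop]  ⇒ S*(0)=74.0000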